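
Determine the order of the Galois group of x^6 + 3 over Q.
6

The degree of the splitting field over Q equals the order of the Galois group, so first determine the group. The polynomial f is an irreducible sextic over Q, so G = Gal(f/Q) is one of the 16 transitive subgroups 6T1, ..., 6T16 of S_6. The discriminant of f is -11337408, which is not a perfect square, so G is not contained in A_6. The transitive groups of degree 6 not contained in A_6 are: C_6 (6T1, order 6), S_3 (6T2, order 6), D_6 (6T3, order 12), C_3 x S_3 (6T5, order 18), A_4 x C_2 (6T6, order 24), S_4 (6T8, order 24), S_3 x S_3 (6T9, order 36), S_4 x C_2 (6T11, order 48), (S_3 x S_3) : C_2 (6T13, order 72), PGL(2,5) (6T14, order 120), S_6 (6T16, order 720). By Dedekind's theorem, for a prime p not dividing disc(f) the degrees of the irreducible factors of f mod p form the cycle type of an element of G. Factoring f modulo the 23 such primes p <= 97 (skipping 2, 3, which divide the discriminant), each new pattern first appears at: mod 5: f = (x^2 + 2)(x^2 + x + 2)(x^2 + 4x + 2), pattern 2+2+2; mod 7: f = (x^3 + 2)(x^3 + 5), pattern 3+3; mod 61: f = (x + 3)(x + 19)(x + 22)(x + 39)(x + 42)(x + 58), pattern 1+1+1+1+1+1. No other pattern occurs in this range, so the set of observed cycle types is {2+2+2, 3+3, 1+1+1+1+1+1}. The candidates containing elements of all these cycle types are C_6 (6T1) of order 6, S_3 (6T2) of order 6, D_6 (6T3) of order 12, C_3 x S_3 (6T5) of order 18, A_4 x C_2 (6T6) of order 24, S_4 (6T8) of order 24, S_3 x S_3 (6T9) of order 36, S_4 x C_2 (6T11) of order 48, (S_3 x S_3) : C_2 (6T13) of order 72, PGL(2,5) (6T14) of order 120, S_6 (6T16) of order 720; the others are excluded. The observed types are precisely the cycle types that occur in S_3 (6T2). Each of the other remaining candidates has further cycle types, and by the Chebotarev density theorem the matching factorization patterns would occur for a proportion of primes equal to their share of the group: C_6 (6T1) additionally contains elements of type 6 (2 of its 6 elements, about 33% of primes); D_6 (6T3) additionally contains elements of type 6, 2+2+1+1 (5 of its 12 elements, about 42% of primes); C_3 x S_3 (6T5) additionally contains elements of type 6, 3+1+1+1 (10 of its 18 elements, about 56% of primes); A_4 x C_2 (6T6) additionally contains elements of type 6, 2+2+1+1, 2+1+1+1+1 (14 of its 24 elements, about 58% of primes); S_4 (6T8) additionally contains elements of type 4+1+1, 2+2+1+1 (9 of its 24 elements, about 38% of primes); S_3 x S_3 (6T9) additionally contains elements of type 6, 3+1+1+1, 2+2+1+1 (25 of its 36 elements, about 69% of primes); S_4 x C_2 (6T11) additionally contains elements of type 6, 4+2, 4+1+1, 2+2+1+1, 2+1+1+1+1 (32 of its 48 elements, about 67% of primes); (S_3 x S_3) : C_2 (6T13) additionally contains elements of type 6, 4+2, 3+2+1, 3+1+1+1, 2+2+1+1, 2+1+1+1+1 (61 of its 72 elements, about 85% of primes); PGL(2,5) (6T14) additionally contains elements of type 6, 5+1, 4+1+1, 2+2+1+1 (89 of its 120 elements, about 74% of primes); S_6 (6T16) additionally contains elements of type 6, 5+1, 4+2, 4+1+1, 3+2+1, 3+1+1+1, 2+2+1+1, 2+1+1+1+1 (664 of its 720 elements, about 92% of primes). None of the 23 primes tested shows any such pattern (for each of these groups the chance of that is below 10^-4), which rules them out. Hence G = S_3 (6T2), of order 6. The Galois group S_3 (6T2) has order 6, so the splitting field has degree 6 over Q.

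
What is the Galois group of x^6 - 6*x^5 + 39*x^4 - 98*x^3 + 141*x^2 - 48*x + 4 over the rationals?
D_6 (also written D6)

The polynomial f is an irreducible sextic over Q, so G = Gal(f/Q) is one of the 16 transitive subgroups 6T1, ..., 6T16 of S_6. The discriminant of f is 273843168325632, which is not a perfect square, so G is not contained in A_6. The transitive groups of degree 6 not contained in A_6 are: C_6 (6T1, order 6), S_3 (6T2, order 6), D_6 (6T3, order 12), C_3 x S_3 (6T5, order 18), A_4 x C_2 (6T6, order 24), S_4 (6T8, order 24), S_3 x S_3 (6T9, order 36), S_4 x C_2 (6T11, order 48), (S_3 x S_3) : C_2 (6T13, order 72), PGL(2,5) (6T14, order 120), S_6 (6T16, order 720). By Dedekind's theorem, for a prime p not dividing disc(f) the degrees of the irreducible factors of f mod p form the cycle type of an element of G. Factoring f modulo the 79 such primes p <= 431 (skipping 2, 3, 19, 97, which divide the discriminant), each new pattern first appears at: mod 5: f = (x^6 + 4x^5 + 4x^4 + 2x^3 + x^2 + 2x + 4), pattern 6; mod 7: f = (x^2 + x + 4)(x^2 + 3x + 1)(x^2 + 4x + 1), pattern 2+2+2; mod 11: f = (x + 8)(x + 10)(x^2 + 1)(x^2 + 9x + 5), pattern 2+2+1+1; mod 13: f = (x^3 + 10x^2 + 1)(x^3 + 10x^2 + 4x + 4), pattern 3+3; mod 181: f = (x + 36)(x + 102)(x + 125)(x + 132)(x + 156)(x + 167), pattern 1+1+1+1+1+1. No other pattern occurs in this range, so the set of observed cycle types is {6, 2+2+2, 2+2+1+1, 3+3, 1+1+1+1+1+1}. The candidates containing elements of all these cycle types are D_6 (6T3) of order 12, A_4 x C_2 (6T6) of order 24, S_3 x S_3 (6T9) of order 36, S_4 x C_2 (6T11) of order 48, (S_3 x S_3) : C_2 (6T13) of order 72, PGL(2,5) (6T14) of order 120, S_6 (6T16) of order 720; the others are excluded. The observed types are precisely the cycle types that occur in D_6 (6T3). Each of the other remaining candidates has further cycle types, and by the Chebotarev density theorem the matching factorization patterns would occur for a proportion of primes equal to their share of the group: A_4 x C_2 (6T6) additionally contains elements of type 2+1+1+1+1 (3 of its 24 elements, about 12% of primes); S_3 x S_3 (6T9) additionally contains elements of type 3+1+1+1 (4 of its 36 elements, about 11% of primes); S_4 x C_2 (6T11) additionally contains elements of type 4+2, 4+1+1, 2+1+1+1+1 (15 of its 48 elements, about 31% of primes); (S_3 x S_3) : C_2 (6T13) additionally contains elements of type 4+2, 3+2+1, 3+1+1+1, 2+1+1+1+1 (40 of its 72 elements, about 56% of primes); PGL(2,5) (6T14) additionally contains elements of type 5+1, 4+1+1 (54 of its 120 elements, about 45% of primes); S_6 (6T16) additionally contains elements of type 5+1, 4+2, 4+1+1, 3+2+1, 3+1+1+1, 2+1+1+1+1 (499 of its 720 elements, about 69% of primes). None of the 79 primes tested shows any such pattern (for each of these groups the chance of that is below 10^-4), which rules them out. Hence G = D_6 (6T3), of order 12.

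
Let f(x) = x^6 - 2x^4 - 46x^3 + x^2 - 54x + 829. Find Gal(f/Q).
S_4 x C_2

The polynomial f is an irreducible sextic over Q, so G = Gal(f/Q) is one of the 16 transitive subgroups 6T1, ..., 6T16 of S_6. The discriminant of f is -1554882624000000, which is not a perfect square, so G is not contained in A_6. The transitive groups of degree 6 not contained in A_6 are: C_6 (6T1, order 6), S_3 (6T2, order 6), D_6 (6T3, order 12), C_3 x S_3 (6T5, order 18), A_4 x C_2 (6T6, order 24), S_4 (6T8, order 24), S_3 x S_3 (6T9, order 36), S_4 x C_2 (6T11, order 48), (S_3 x S_3) : C_2 (6T13, order 72), PGL(2,5) (6T14, order 120), S_6 (6T16, order 720). By Dedekind's theorem, for a prime p not dividing disc(f) the degrees of the irreducible factors of f mod p form the cycle type of an element of G. Factoring f modulo the 17 such primes p <= 79 (skipping 2, 3, 5, 31, 53, which divide the discriminant), each new pattern first appears at: mod 7: f = (x^6 + 5x^4 + 3x^3 + x^2 + 2x + 3), pattern 6; mod 11: f = (x^2 + 5)(x^2 + 4x + 2)(x^2 + 7x + 7), pattern 2+2+2; mod 13: f = (x^2 + 12x + 3)(x^4 + x^3 + 9x^2 + 12x + 12), pattern 4+2; mod 23: f = (x + 7)(x + 8)(x^4 + 8x^3 + 6x^2 + 14x + 7), pattern 4+1+1; mod 37: f = (x + 30)(x + 31)(x^2 + 4x + 17)(x^2 + 9x + 35), pattern 2+2+1+1; mod 41: f = (x^3 + 15x^2 + 29x + 34)(x^3 + 26x^2 + 30x + 28), pattern 3+3; mod 47: f = (x + 17)(x + 27)(x + 30)(x + 43)(x^2 + 24x + 31), pattern 2+1+1+1+1. No other pattern occurs in this range, so the set of observed cycle types is {6, 2+2+2, 4+2, 4+1+1, 2+2+1+1, 3+3, 2+1+1+1+1}. The candidates containing elements of all these cycle types are S_4 x C_2 (6T11) of order 48, S_6 (6T16) of order 720; the others are excluded. The observed types are precisely the cycle types that occur in S_4 x C_2 (6T11) (apart from the identity). Each of the other remaining candidates has further cycle types, and by the Chebotarev density theorem the matching factorization patterns would occur for a proportion of primes equal to their share of the group: S_6 (6T16) additionally contains elements of type 5+1, 3+2+1, 3+1+1+1 (304 of its 720 elements, about 42% of primes). None of the 17 primes tested shows any such pattern (for each of these groups the chance of that is below 10^-4), which rules them out. Hence G = S_4 x C_2 (6T11), of order 48.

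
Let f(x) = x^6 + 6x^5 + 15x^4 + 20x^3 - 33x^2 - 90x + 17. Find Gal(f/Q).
The polynomial f is an irreducible sextic over Q, so G = Gal(f/Q) is one of the 16 transitive subgroups 6T1, ..., 6T16 of S_6. The discriminant of f is -450868486864896, which is not a perfect square, so G is not contained in A_6. The transitive groups of degree 6 not contained in A_6 are: C_6 (6T1, order 6), S_3 (6T2, order 6), D_6 (6T3, order 12), C_3 x S_3 (6T5, order 18), A_4 x C_2 (6T6, order 24), S_4 (6T8, order 24), S_3 x S_3 (6T9, order 36), S_4 x C_2 (6T11, order 48), (S_3 x S_3) : C_2 (6T13, order 72), PGL(2,5) (6T14, order 120), S_6 (6T16, order 720). By Dedekind's theorem, for a prime p not dividing disc(f) the degrees of the irreducible factors of f mod p form the cycle type of an element of G. Factoring f modulo the 33 such primes p <= 149 (skipping 2, 3, which divide the discriminant), each new pattern first appears at: mod 5: f = (x^3 + 2x^2 + 4x + 2)(x^3 + 4x^2 + 3x + 1), pattern 3+3; mod 7: f = (x^6 + 6x^5 + x^4 + 6x^3 + 2x^2 + x + 3), pattern 6; mod 17: f = (x)(x + 2)(x^2 + 2x + 7)(x^2 + 2x + 13), pattern 2+2+1+1; mod 19: f = (x + 4)(x + 7)(x + 14)(x + 17)(x^2 + 2x + 8), pattern 2+1+1+1+1; mod 71: f = (x^2 + 2x + 30)(x^2 + 2x + 50)(x^2 + 2x + 65), pattern 2+2+2. No other pattern occurs in this range, so the set of observed cycle types is {3+3, 6, 2+2+1+1, 2+1+1+1+1, 2+2+2}. The candidates containing elements of all these cycle types are A_4 x C_2 (6T6) of order 24, S_4 x C_2 (6T11) of order 48, (S_3 x S_3) : C_2 (6T13) of order 72, S_6 (6T16) of order 720; the others are excluded. The observed types are precisely the cycle types that occur in A_4 x C_2 (6T6) (apart from the identity). Each of the other remaining candidates has further cycle types, and by the Chebotarev density theorem the matching factorization patterns would occur for a proportion of primes equal to their share of the group: S_4 x C_2 (6T11) additionally contains elements of type 4+2, 4+1+1 (12 of its 48 elements, about 25% of primes); (S_3 x S_3) : C_2 (6T13) additionally contains elements of type 4+2, 3+2+1, 3+1+1+1 (34 of its 72 elements, about 47% of primes); S_6 (6T16) additionally contains elements of type 5+1, 4+2, 4+1+1, 3+2+1, 3+1+1+1 (484 of its 720 elements, about 67% of primes). None of the 33 primes tested shows any such pattern (for each of these groups the chance of that is below 10^-4), which rules them out. Hence G = A_4 x C_2 (6T6), of order 24.

6T6: A_4 x C_2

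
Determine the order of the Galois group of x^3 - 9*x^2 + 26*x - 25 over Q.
The degree of the splitting field over Q equals the order of the Galois group, so first determine the group. The polynomial is an irreducible cubic over Q and its discriminant is -23, which is not a perfect square. For an irreducible cubic, a non-square discriminant gives Galois group S_3. The Galois group S_3 (3T2) has order 6, so the splitting field has degree 6 over Q.

6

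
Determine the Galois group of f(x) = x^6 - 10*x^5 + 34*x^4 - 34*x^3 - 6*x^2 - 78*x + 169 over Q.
The polynomial f is an irreducible sextic over Q, so G = Gal(f/Q) is one of the 16 transitive subgroups 6T1, ..., 6T16 of S_6. The discriminant of f is 90962560000 = 301600^2, a perfect square, so G is contained in A_6. The transitive groups of degree 6 contained in A_6 are: A_4 (6T4, order 12), S_4 (6T7, order 24), (C_3 x C_3) : C_4 (6T10, order 36), PSL(2,5) (6T12, order 60), A_6 (6T15, order 360). By Dedekind's theorem, for a prime p not dividing disc(f) the degrees of the irreducible factors of f mod p form the cycle type of an element of G. Factoring f modulo the 19 such primes p <= 83 (skipping 2, 5, 13, 29, which divide the discriminant), each new pattern first appears at: mod 3: f = (x^2 + x + 2)(x^4 + x^3 + x^2 + 2x + 2), pattern 4+2; mod 11: f = (x^3 + 3x^2 + x + 1)(x^3 + 9x^2 + 6x + 4), pattern 3+3; mod 19: f = (x + 2)(x + 18)(x^2 + 13x + 18)(x^2 + 14x + 18), pattern 2+2+1+1; mod 61: f = (x + 28)(x + 35)(x + 45)(x^3 + 4x^2 + 57x + 25), pattern 3+1+1+1. No other pattern occurs in this range, so the set of observed cycle types is {4+2, 3+3, 2+2+1+1, 3+1+1+1}. The candidates containing elements of all these cycle types are (C_3 x C_3) : C_4 (6T10) of order 36, A_6 (6T15) of order 360; the others are excluded. The observed types are precisely the cycle types that occur in (C_3 x C_3) : C_4 (6T10) (apart from the identity). Each of the other remaining candidates has further cycle types, and by the Chebotarev density theorem the matching factorization patterns would occur for a proportion of primes equal to their share of the group: A_6 (6T15) additionally contains elements of type 5+1 (144 of its 360 elements, about 40% of primes). None of the 19 primes tested shows any such pattern (for each of these groups the chance of that is below 10^-4), which rules them out. Hence G = (C_3 x C_3) : C_4 (6T10), of order 36.

(C_3 x C_3) : C_4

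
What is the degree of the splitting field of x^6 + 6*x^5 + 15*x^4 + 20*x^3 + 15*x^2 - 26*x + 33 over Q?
The degree of the splitting field over Q equals the order of the Galois group, so first determine the group. The polynomial f is an irreducible sextic over Q, so G = Gal(f/Q) is one of the 16 transitive subgroups 6T1, ..., 6T16 of S_6. The discriminant of f is -46741055340544, which is not a perfect square, so G is not contained in A_6. The transitive groups of degree 6 not contained in A_6 are: C_6 (6T1, order 6), S_3 (6T2, order 6), D_6 (6T3, order 12), C_3 x S_3 (6T5, order 18), A_4 x C_2 (6T6, order 24), S_4 (6T8, order 24), S_3 x S_3 (6T9, order 36), S_4 x C_2 (6T11, order 48), (S_3 x S_3) : C_2 (6T13, order 72), PGL(2,5) (6T14, order 120), S_6 (6T16, order 720). By Dedekind's theorem, for a prime p not dividing disc(f) the degrees of the irreducible factors of f mod p form the cycle type of an element of G. Factoring f modulo the 3 such primes p <= 7 (skipping 2, which divides the discriminant), each new pattern first appears at: mod 3: f = (x)(x^2 + x + 2)(x^3 + 2x^2 + 2x + 2), pattern 3+2+1; mod 5: f = (x^3 + 2x^2 + x + 3)(x^3 + 4x^2 + x + 1), pattern 3+3; mod 7: f = (x + 4)(x^5 + 2x^4 + 6x^2 + 5x + 3), pattern 5+1. No other pattern occurs in this range, so the set of observed cycle types is {3+2+1, 3+3, 5+1}. Among the candidates above, the only group containing elements of all these cycle types is S_6 (6T16); every other candidate lacks at least one of them. Hence G = S_6 (6T16), of order 720. The Galois group S_6 (6T16) has order 720, so the splitting field has degree 720 over Q.

720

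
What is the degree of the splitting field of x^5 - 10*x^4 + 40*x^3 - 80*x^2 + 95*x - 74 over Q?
20

The degree of the splitting field over Q equals the order of the Galois group, so first determine the group. The polynomial f is an irreducible quintic over Q, so G = Gal(f/Q) is a transitive subgroup of S_5: one of C_5 (5T1, order 5), D_5 (5T2, order 10), F_20 (5T3, order 20), A_5 (5T4, order 60) or S_5 (5T5, order 120). The discriminant of f is 259200000, which is not a perfect square, so G is not contained in A_5. The transitive groups of degree 5 not contained in A_5 are: F_20 (5T3, order 20), S_5 (5T5, order 120). By Dedekind's theorem, for a prime p not dividing disc(f) the degrees of the irreducible factors of f mod p form the cycle type of an element of G. Factoring f modulo the 18 such primes p <= 73 (skipping 2, 3, 5, which divide the discriminant), each new pattern first appears at: mod 7: f = (x + 6)(x^4 + 5x^3 + 3x^2 + 4), pattern 4+1; mod 11: f = (x + 3)(x^2 + 4x + 8)(x^2 + 5x + 7), pattern 2+2+1; mod 19: f = (x^5 + 9x^4 + 2x^3 + 15x^2 + 2), pattern 5. No other pattern occurs in this range, so the set of observed cycle types is {4+1, 2+2+1, 5}. The candidates containing elements of all these cycle types are F_20 (5T3) of order 20, S_5 (5T5) of order 120; the others are excluded. The observed types are precisely the cycle types that occur in F_20 (5T3) (apart from the identity). Each of the other remaining candidates has further cycle types, and by the Chebotarev density theorem the matching factorization patterns would occur for a proportion of primes equal to their share of the group: S_5 (5T5) additionally contains elements of type 3+2, 3+1+1, 2+1+1+1 (50 of its 120 elements, about 42% of primes). None of the 18 primes tested shows any such pattern (for each of these groups the chance of that is below 10^-4), which rules them out. Hence G = F_20 (5T3), of order 20. The Galois group F_20 (5T3) has order 20, so the splitting field has degree 20 over Q.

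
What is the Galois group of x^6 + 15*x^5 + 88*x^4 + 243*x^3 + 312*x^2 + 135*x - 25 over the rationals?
S_4 (also written S4-)

The polynomial f is an irreducible sextic over Q, so G = Gal(f/Q) is one of the 16 transitive subgroups 6T1, ..., 6T16 of S_6. The discriminant of f is 54786284800, which is not a perfect square, so G is not contained in A_6. The transitive groups of degree 6 not contained in A_6 are: C_6 (6T1, order 6), S_3 (6T2, order 6), D_6 (6T3, order 12), C_3 x S_3 (6T5, order 18), A_4 x C_2 (6T6, order 24), S_4 (6T8, order 24), S_3 x S_3 (6T9, order 36), S_4 x C_2 (6T11, order 48), (S_3 x S_3) : C_2 (6T13, order 72), PGL(2,5) (6T14, order 120), S_6 (6T16, order 720). By Dedekind's theorem, for a prime p not dividing disc(f) the degrees of the irreducible factors of f mod p form the cycle type of an element of G. Factoring f modulo the 22 such primes p <= 101 (skipping 2, 5, 13, 37, which divide the discriminant), each new pattern first appears at: mod 3: f = (x^3 + x^2 + x + 2)(x^3 + 2x^2 + x + 1), pattern 3+3; mod 17: f = (x + 1)(x + 15)(x^4 + 16x^3 + 4x^2 + 7x + 4), pattern 4+1+1; mod 31: f = (x^2 + 6x + 18)(x^2 + 12x + 24)(x^2 + 28x + 28), pattern 2+2+2; mod 67: f = (x + 44)(x + 53)(x^2 + 16x + 20)(x^2 + 36x + 22), pattern 2+2+1+1. No other pattern occurs in this range, so the set of observed cycle types is {3+3, 4+1+1, 2+2+2, 2+2+1+1}. The candidates containing elements of all these cycle types are S_4 (6T8) of order 24, S_4 x C_2 (6T11) of order 48, PGL(2,5) (6T14) of order 120, S_6 (6T16) of order 720; the others are excluded. The observed types are precisely the cycle types that occur in S_4 (6T8) (apart from the identity). Each of the other remaining candidates has further cycle types, and by the Chebotarev density theorem the matching factorization patterns would occur for a proportion of primes equal to their share of the group: S_4 x C_2 (6T11) additionally contains elements of type 6, 4+2, 2+1+1+1+1 (17 of its 48 elements, about 35% of primes); PGL(2,5) (6T14) additionally contains elements of type 6, 5+1 (44 of its 120 elements, about 37% of primes); S_6 (6T16) additionally contains elements of type 6, 5+1, 4+2, 3+2+1, 3+1+1+1, 2+1+1+1+1 (529 of its 720 elements, about 73% of primes). None of the 22 primes tested shows any such pattern (for each of these groups the chance of that is below 10^-4), which rules them out. Hence G = S_4 (6T8), of order 24.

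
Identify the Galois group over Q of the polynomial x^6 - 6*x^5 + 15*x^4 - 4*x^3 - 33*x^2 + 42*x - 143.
S_3 x S_3

The polynomial f is an irreducible sextic over Q, so G = Gal(f/Q) is one of the 16 transitive subgroups 6T1, ..., 6T16 of S_6. The discriminant of f is 5410421842378752, which is not a perfect square, so G is not contained in A_6. The transitive groups of degree 6 not contained in A_6 are: C_6 (6T1, order 6), S_3 (6T2, order 6), D_6 (6T3, order 12), C_3 x S_3 (6T5, order 18), A_4 x C_2 (6T6, order 24), S_4 (6T8, order 24), S_3 x S_3 (6T9, order 36), S_4 x C_2 (6T11, order 48), (S_3 x S_3) : C_2 (6T13, order 72), PGL(2,5) (6T14, order 120), S_6 (6T16, order 720). By Dedekind's theorem, for a prime p not dividing disc(f) the degrees of the irreducible factors of f mod p form the cycle type of an element of G. Factoring f modulo the 23 such primes p <= 97 (skipping 2, 3, which divide the discriminant), each new pattern first appears at: mod 5: f = (x^6 + 4x^5 + x^3 + 2x^2 + 2x + 2), pattern 6; mod 11: f = (x)(x + 4)(x^2 + 4x + 9)(x^2 + 8x + 3), pattern 2+2+1+1; mod 13: f = (x)(x + 2)(x + 8)(x^3 + 10x^2 + 3x + 1), pattern 3+1+1+1; mod 31: f = (x^2 + x + 13)(x^2 + 11x + 1)(x^2 + 13x + 20), pattern 2+2+2; mod 97: f = (x^3 + 94x^2 + 3x + 24)(x^3 + 94x^2 + 3x + 87), pattern 3+3. No other pattern occurs in this range, so the set of observed cycle types is {6, 2+2+1+1, 3+1+1+1, 2+2+2, 3+3}. The candidates containing elements of all these cycle types are S_3 x S_3 (6T9) of order 36, (S_3 x S_3) : C_2 (6T13) of order 72, S_6 (6T16) of order 720; the others are excluded. The observed types are precisely the cycle types that occur in S_3 x S_3 (6T9) (apart from the identity). Each of the other remaining candidates has further cycle types, and by the Chebotarev density theorem the matching factorization patterns would occur for a proportion of primes equal to their share of the group: (S_3 x S_3) : C_2 (6T13) additionally contains elements of type 4+2, 3+2+1, 2+1+1+1+1 (36 of its 72 elements, about 50% of primes); S_6 (6T16) additionally contains elements of type 5+1, 4+2, 4+1+1, 3+2+1, 2+1+1+1+1 (459 of its 720 elements, about 64% of primes). None of the 23 primes tested shows any such pattern (for each of these groups the chance of that is below 10^-4), which rules them out. Hence G = S_3 x S_3 (6T9), of order 36.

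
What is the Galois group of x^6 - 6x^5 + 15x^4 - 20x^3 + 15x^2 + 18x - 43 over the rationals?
A_6 (also written A6)

The polynomial f is an irreducible sextic over Q, so G = Gal(f/Q) is one of the 16 transitive subgroups 6T1, ..., 6T16 of S_6. The discriminant of f is 746496000000 = 864000^2, a perfect square, so G is contained in A_6. The transitive groups of degree 6 contained in A_6 are: A_4 (6T4, order 12), S_4 (6T7, order 24), (C_3 x C_3) : C_4 (6T10, order 36), PSL(2,5) (6T12, order 60), A_6 (6T15, order 360). By Dedekind's theorem, for a prime p not dividing disc(f) the degrees of the irreducible factors of f mod p form the cycle type of an element of G. Factoring f modulo the 6 such primes p <= 23 (skipping 2, 3, 5, which divide the discriminant), each new pattern first appears at: mod 7: f = (x + 2)(x^5 + 6x^4 + 3x^3 + 2x^2 + 4x + 3), pattern 5+1; mod 23: f = (x + 6)(x + 11)(x + 20)(x^3 + 3x^2 + 4x + 8), pattern 3+1+1+1. No other pattern occurs in this range, so the set of observed cycle types is {5+1, 3+1+1+1}. Among the candidates above, the only group containing elements of all these cycle types is A_6 (6T15) — each of A_4 (6T4), S_4 (6T7), (C_3 x C_3) : C_4 (6T10), PSL(2,5) (6T12) lacks at least one of them. Hence G = A_6 (6T15), of order 360.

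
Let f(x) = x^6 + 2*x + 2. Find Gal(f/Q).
6T16: S_6

The polynomial f is an irreducible sextic over Q, so G = Gal(f/Q) is one of the 16 transitive subgroups 6T1, ..., 6T16 of S_6. The discriminant of f is -1292992, which is not a perfect square, so G is not contained in A_6. The transitive groups of degree 6 not contained in A_6 are: C_6 (6T1, order 6), S_3 (6T2, order 6), D_6 (6T3, order 12), C_3 x S_3 (6T5, order 18), A_4 x C_2 (6T6, order 24), S_4 (6T8, order 24), S_3 x S_3 (6T9, order 36), S_4 x C_2 (6T11, order 48), (S_3 x S_3) : C_2 (6T13, order 72), PGL(2,5) (6T14, order 120), S_6 (6T16, order 720). By Dedekind's theorem, for a prime p not dividing disc(f) the degrees of the irreducible factors of f mod p form the cycle type of an element of G. Factoring f modulo the 3 such primes p <= 7 (skipping 2, which divides the discriminant), each new pattern first appears at: mod 3: f = (x^6 + 2x + 2), pattern 6; mod 5: f = (x + 3)(x + 4)(x^4 + 3x^3 + 2x^2 + 1), pattern 4+1+1; mod 7: f = (x + 5)(x^2 + 4x + 5)(x^3 + 5x^2 + 4), pattern 3+2+1. No other pattern occurs in this range, so the set of observed cycle types is {6, 4+1+1, 3+2+1}. Among the candidates above, the only group containing elements of all these cycle types is S_6 (6T16); every other candidate lacks at least one of them. Hence G = S_6 (6T16), of order 720.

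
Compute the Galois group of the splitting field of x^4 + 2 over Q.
D_4

The polynomial is an irreducible quartic over Q and its discriminant is 2048, which is not a perfect square, so the Galois group is not contained in A_4. The resolvent cubic y^3 - 8*y has exactly one rational root, so the Galois group is C_4 or D_4. The quartic remains irreducible over Q(sqrt(disc)), so the group is D_4.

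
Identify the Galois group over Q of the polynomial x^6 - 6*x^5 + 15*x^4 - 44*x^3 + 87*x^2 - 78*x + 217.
The polynomial f is an irreducible sextic over Q, so G = Gal(f/Q) is one of the 16 transitive subgroups 6T1, ..., 6T16 of S_6. The discriminant of f is -190210142896128, which is not a perfect square, so G is not contained in A_6. The transitive groups of degree 6 not contained in A_6 are: C_6 (6T1, order 6), S_3 (6T2, order 6), D_6 (6T3, order 12), C_3 x S_3 (6T5, order 18), A_4 x C_2 (6T6, order 24), S_4 (6T8, order 24), S_3 x S_3 (6T9, order 36), S_4 x C_2 (6T11, order 48), (S_3 x S_3) : C_2 (6T13, order 72), PGL(2,5) (6T14, order 120), S_6 (6T16, order 720). By Dedekind's theorem, for a prime p not dividing disc(f) the degrees of the irreducible factors of f mod p form the cycle type of an element of G. Factoring f modulo the 33 such primes p <= 149 (skipping 2, 3, which divide the discriminant), each new pattern first appears at: mod 5: f = (x^6 + 4x^5 + x^3 + 2x^2 + 2x + 2), pattern 6; mod 7: f = (x)(x + 1)(x + 3)(x^3 + 4x^2 + 3x + 2), pattern 3+1+1+1; mod 17: f = (x^2 + 10)(x^2 + 5x + 5)(x^2 + 6x + 4), pattern 2+2+2; mod 19: f = (x^3 + 16x^2 + 3x + 3)(x^3 + 16x^2 + 3x + 9), pattern 3+3; mod 73: f = (x + 25)(x + 41)(x + 43)(x + 57)(x + 59)(x + 61), pattern 1+1+1+1+1+1. No other pattern occurs in this range, so the set of observed cycle types is {6, 3+1+1+1, 2+2+2, 3+3, 1+1+1+1+1+1}. The candidates containing elements of all these cycle types are C_3 x S_3 (6T5) of order 18, S_3 x S_3 (6T9) of order 36, (S_3 x S_3) : C_2 (6T13) of order 72, S_6 (6T16) of order 720; the others are excluded. The observed types are precisely the cycle types that occur in C_3 x S_3 (6T5). Each of the other remaining candidates has further cycle types, and by the Chebotarev density theorem the matching factorization patterns would occur for a proportion of primes equal to their share of the group: S_3 x S_3 (6T9) additionally contains elements of type 2+2+1+1 (9 of its 36 elements, about 25% of primes); (S_3 x S_3) : C_2 (6T13) additionally contains elements of type 4+2, 3+2+1, 2+2+1+1, 2+1+1+1+1 (45 of its 72 elements, about 62% of primes); S_6 (6T16) additionally contains elements of type 5+1, 4+2, 4+1+1, 3+2+1, 2+2+1+1, 2+1+1+1+1 (504 of its 720 elements, about 70% of primes). None of the 33 primes tested shows any such pattern (for each of these groups the chance of that is below 10^-4), which rules them out. Hence G = C_3 x S_3 (6T5), of order 18.

C_3 x S_3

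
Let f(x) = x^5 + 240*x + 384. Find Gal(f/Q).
F_20 (order 20)

The polynomial f is an irreducible quintic over Q, so G = Gal(f/Q) is a transitive subgroup of S_5: one of C_5 (5T1, order 5), D_5 (5T2, order 10), F_20 (5T3, order 20), A_5 (5T4, order 60) or S_5 (5T5, order 120). The discriminant of f is 271790899200000, which is not a perfect square, so G is not contained in A_5. The transitive groups of degree 5 not contained in A_5 are: F_20 (5T3, order 20), S_5 (5T5, order 120). By Dedekind's theorem, for a prime p not dividing disc(f) the degrees of the irreducible factors of f mod p form the cycle type of an element of G. Factoring f modulo the 18 such primes p <= 73 (skipping 2, 3, 5, which divide the discriminant), each new pattern first appears at: mod 7: f = (x + 5)(x^4 + 2x^3 + 4x^2 + x + 4), pattern 4+1; mod 11: f = (x + 1)(x^2 + 4x + 7)(x^2 + 6x + 3), pattern 2+2+1; mod 19: f = (x^5 + 12x + 4), pattern 5. No other pattern occurs in this range, so the set of observed cycle types is {4+1, 2+2+1, 5}. The candidates containing elements of all these cycle types are F_20 (5T3) of order 20, S_5 (5T5) of order 120; the others are excluded. The observed types are precisely the cycle types that occur in F_20 (5T3) (apart from the identity). Each of the other remaining candidates has further cycle types, and by the Chebotarev density theorem the matching factorization patterns would occur for a proportion of primes equal to their share of the group: S_5 (5T5) additionally contains elements of type 3+2, 3+1+1, 2+1+1+1 (50 of its 120 elements, about 42% of primes). None of the 18 primes tested shows any such pattern (for each of these groups the chance of that is below 10^-4), which rules them out. Hence G = F_20 (5T3), of order 20.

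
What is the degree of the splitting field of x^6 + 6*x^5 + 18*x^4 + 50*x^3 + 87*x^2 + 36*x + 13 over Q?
The degree of the splitting field over Q equals the order of the Galois group, so first determine the group. The polynomial f is an irreducible sextic over Q, so G = Gal(f/Q) is one of the 16 transitive subgroups 6T1, ..., 6T16 of S_6. The discriminant of f is -28010528989632, which is not a perfect square, so G is not contained in A_6. The transitive groups of degree 6 not contained in A_6 are: C_6 (6T1, order 6), S_3 (6T2, order 6), D_6 (6T3, order 12), C_3 x S_3 (6T5, order 18), A_4 x C_2 (6T6, order 24), S_4 (6T8, order 24), S_3 x S_3 (6T9, order 36), S_4 x C_2 (6T11, order 48), (S_3 x S_3) : C_2 (6T13, order 72), PGL(2,5) (6T14, order 120), S_6 (6T16, order 720). By Dedekind's theorem, for a prime p not dividing disc(f) the degrees of the irreducible factors of f mod p form the cycle type of an element of G. Factoring f modulo the 21 such primes p <= 89 (skipping 2, 3, 7, which divide the discriminant), each new pattern first appears at: mod 5: f = (x^6 + x^5 + 3x^4 + 2x^2 + x + 3), pattern 6; mod 11: f = (x + 5)(x^5 + x^4 + 2x^3 + 7x^2 + 8x + 7), pattern 5+1; mod 13: f = (x)(x + 6)(x^4 + 5x^2 + 7x + 6), pattern 4+1+1; mod 23: f = (x + 4)(x + 17)(x^2 + x + 9)(x^2 + 7x + 19), pattern 2+2+1+1; mod 43: f = (x^3 + 3x^2 + 3x + 32)(x^3 + 3x^2 + 6x + 34), pattern 3+3; mod 61: f = (x^2 + 30x + 35)(x^2 + 48x + 6)(x^2 + 50x + 5), pattern 2+2+2. No other pattern occurs in this range, so the set of observed cycle types is {6, 5+1, 4+1+1, 2+2+1+1, 3+3, 2+2+2}. The candidates containing elements of all these cycle types are PGL(2,5) (6T14) of order 120, S_6 (6T16) of order 720; the others are excluded. The observed types are precisely the cycle types that occur in PGL(2,5) (6T14) (apart from the identity). Each of the other remaining candidates has further cycle types, and by the Chebotarev density theorem the matching factorization patterns would occur for a proportion of primes equal to their share of the group: S_6 (6T16) additionally contains elements of type 4+2, 3+2+1, 3+1+1+1, 2+1+1+1+1 (265 of its 720 elements, about 37% of primes). None of the 21 primes tested shows any such pattern (for each of these groups the chance of that is below 10^-4), which rules them out. Hence G = PGL(2,5) (6T14), of order 120. The Galois group PGL(2,5) (6T14) has order 120, so the splitting field has degree 120 over Q.

120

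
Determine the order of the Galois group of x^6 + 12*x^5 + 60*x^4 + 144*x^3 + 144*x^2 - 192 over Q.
The degree of the splitting field over Q equals the order of the Galois group, so first determine the group. The polynomial f is an irreducible sextic over Q, so G = Gal(f/Q) is one of the 16 transitive subgroups 6T1, ..., 6T16 of S_6. The discriminant of f is 5410421842378752, which is not a perfect square, so G is not contained in A_6. The transitive groups of degree 6 not contained in A_6 are: C_6 (6T1, order 6), S_3 (6T2, order 6), D_6 (6T3, order 12), C_3 x S_3 (6T5, order 18), A_4 x C_2 (6T6, order 24), S_4 (6T8, order 24), S_3 x S_3 (6T9, order 36), S_4 x C_2 (6T11, order 48), (S_3 x S_3) : C_2 (6T13, order 72), PGL(2,5) (6T14, order 120), S_6 (6T16, order 720). By Dedekind's theorem, for a prime p not dividing disc(f) the degrees of the irreducible factors of f mod p form the cycle type of an element of G. Factoring f modulo the 23 such primes p <= 97 (skipping 2, 3, which divide the discriminant), each new pattern first appears at: mod 5: f = (x^6 + 2x^5 + 4x^3 + 4x^2 + 3), pattern 6; mod 11: f = (x + 1)(x + 8)(x^2 + 5x + 7)(x^2 + 9x + 6), pattern 2+2+1+1; mod 13: f = (x + 1)(x + 6)(x + 12)(x^3 + 6x^2 + 12x + 6), pattern 3+1+1+1; mod 31: f = (x^2 + x + 13)(x^2 + 20x + 8)(x^2 + 22x + 22), pattern 2+2+2; mod 97: f = (x^3 + 6x^2 + 12x + 17)(x^3 + 6x^2 + 12x + 80), pattern 3+3. No other pattern occurs in this range, so the set of observed cycle types is {6, 2+2+1+1, 3+1+1+1, 2+2+2, 3+3}. The candidates containing elements of all these cycle types are S_3 x S_3 (6T9) of order 36, (S_3 x S_3) : C_2 (6T13) of order 72, S_6 (6T16) of order 720; the others are excluded. The observed types are precisely the cycle types that occur in S_3 x S_3 (6T9) (apart from the identity). Each of the other remaining candidates has further cycle types, and by the Chebotarev density theorem the matching factorization patterns would occur for a proportion of primes equal to their share of the group: (S_3 x S_3) : C_2 (6T13) additionally contains elements of type 4+2, 3+2+1, 2+1+1+1+1 (36 of its 72 elements, about 50% of primes); S_6 (6T16) additionally contains elements of type 5+1, 4+2, 4+1+1, 3+2+1, 2+1+1+1+1 (459 of its 720 elements, about 64% of primes). None of the 23 primes tested shows any such pattern (for each of these groups the chance of that is below 10^-4), which rules them out. Hence G = S_3 x S_3 (6T9), of order 36. The Galois group S_3 x S_3 (6T9) has order 36, so the splitting field has degree 36 over Q.

36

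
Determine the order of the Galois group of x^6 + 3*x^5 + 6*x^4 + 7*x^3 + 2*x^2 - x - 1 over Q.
The degree of the splitting field over Q equals the order of the Galois group, so first determine the group. The polynomial f is an irreducible sextic over Q, so G = Gal(f/Q) is one of the 16 transitive subgroups 6T1, ..., 6T16 of S_6. The discriminant of f is 810448, which is not a perfect square, so G is not contained in A_6. The transitive groups of degree 6 not contained in A_6 are: C_6 (6T1, order 6), S_3 (6T2, order 6), D_6 (6T3, order 12), C_3 x S_3 (6T5, order 18), A_4 x C_2 (6T6, order 24), S_4 (6T8, order 24), S_3 x S_3 (6T9, order 36), S_4 x C_2 (6T11, order 48), (S_3 x S_3) : C_2 (6T13, order 72), PGL(2,5) (6T14, order 120), S_6 (6T16, order 720). By Dedekind's theorem, for a prime p not dividing disc(f) the degrees of the irreducible factors of f mod p form the cycle type of an element of G. Factoring f modulo the 22 such primes p <= 89 (skipping 2, 37, which divide the discriminant), each new pattern first appears at: mod 3: f = (x^3 + x^2 + 2)(x^3 + 2x^2 + x + 1), pattern 3+3; mod 5: f = (x^2 + 3)(x^2 + x + 2)(x^2 + 2x + 4), pattern 2+2+2; mod 17: f = (x + 2)(x + 16)(x^4 + 2x^3 + 6x^2 + 5x + 9), pattern 4+1+1; mod 67: f = (x + 5)(x + 63)(x^2 + x + 40)(x^2 + x + 50), pattern 2+2+1+1. No other pattern occurs in this range, so the set of observed cycle types is {3+3, 2+2+2, 4+1+1, 2+2+1+1}. The candidates containing elements of all these cycle types are S_4 (6T8) of order 24, S_4 x C_2 (6T11) of order 48, PGL(2,5) (6T14) of order 120, S_6 (6T16) of order 720; the others are excluded. The observed types are precisely the cycle types that occur in S_4 (6T8) (apart from the identity). Each of the other remaining candidates has further cycle types, and by the Chebotarev density theorem the matching factorization patterns would occur for a proportion of primes equal to their share of the group: S_4 x C_2 (6T11) additionally contains elements of type 6, 4+2, 2+1+1+1+1 (17 of its 48 elements, about 35% of primes); PGL(2,5) (6T14) additionally contains elements of type 6, 5+1 (44 of its 120 elements, about 37% of primes); S_6 (6T16) additionally contains elements of type 6, 5+1, 4+2, 3+2+1, 3+1+1+1, 2+1+1+1+1 (529 of its 720 elements, about 73% of primes). None of the 22 primes tested shows any such pattern (for each of these groups the chance of that is below 10^-4), which rules them out. Hence G = S_4 (6T8), of order 24. The Galois group S_4 (6T8) has order 24, so the splitting field has degree 24 over Q.

24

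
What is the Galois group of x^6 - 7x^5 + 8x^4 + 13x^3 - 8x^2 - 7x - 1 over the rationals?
S_3, S_3 acting on 6 points

The polynomial f is an irreducible sextic over Q, so G = Gal(f/Q) is one of the 16 transitive subgroups 6T1, ..., 6T16 of S_6. The discriminant of f is 324179200, which is not a perfect square, so G is not contained in A_6. The transitive groups of degree 6 not contained in A_6 are: C_6 (6T1, order 6), S_3 (6T2, order 6), D_6 (6T3, order 12), C_3 x S_3 (6T5, order 18), A_4 x C_2 (6T6, order 24), S_4 (6T8, order 24), S_3 x S_3 (6T9, order 36), S_4 x C_2 (6T11, order 48), (S_3 x S_3) : C_2 (6T13, order 72), PGL(2,5) (6T14, order 120), S_6 (6T16, order 720). By Dedekind's theorem, for a prime p not dividing disc(f) the degrees of the irreducible factors of f mod p form the cycle type of an element of G. Factoring f modulo the 23 such primes p <= 101 (skipping 2, 5, 37, which divide the discriminant), each new pattern first appears at: mod 3: f = (x^3 + 2x + 2)(x^3 + 2x^2 + 1), pattern 3+3; mod 13: f = (x^2 + 4x + 2)(x^2 + 4x + 12)(x^2 + 11x + 7), pattern 2+2+2; mod 67: f = (x + 12)(x + 39)(x + 42)(x + 45)(x + 59)(x + 64), pattern 1+1+1+1+1+1. No other pattern occurs in this range, so the set of observed cycle types is {3+3, 2+2+2, 1+1+1+1+1+1}. The candidates containing elements of all these cycle types are C_6 (6T1) of order 6, S_3 (6T2) of order 6, D_6 (6T3) of order 12, C_3 x S_3 (6T5) of order 18, A_4 x C_2 (6T6) of order 24, S_4 (6T8) of order 24, S_3 x S_3 (6T9) of order 36, S_4 x C_2 (6T11) of order 48, (S_3 x S_3) : C_2 (6T13) of order 72, PGL(2,5) (6T14) of order 120, S_6 (6T16) of order 720; the others are excluded. The observed types are precisely the cycle types that occur in S_3 (6T2). Each of the other remaining candidates has further cycle types, and by the Chebotarev density theorem the matching factorization patterns would occur for a proportion of primes equal to their share of the group: C_6 (6T1) additionally contains elements of type 6 (2 of its 6 elements, about 33% of primes); D_6 (6T3) additionally contains elements of type 6, 2+2+1+1 (5 of its 12 elements, about 42% of primes); C_3 x S_3 (6T5) additionally contains elements of type 6, 3+1+1+1 (10 of its 18 elements, about 56% of primes); A_4 x C_2 (6T6) additionally contains elements of type 6, 2+2+1+1, 2+1+1+1+1 (14 of its 24 elements, about 58% of primes); S_4 (6T8) additionally contains elements of type 4+1+1, 2+2+1+1 (9 of its 24 elements, about 38% of primes); S_3 x S_3 (6T9) additionally contains elements of type 6, 3+1+1+1, 2+2+1+1 (25 of its 36 elements, about 69% of primes); S_4 x C_2 (6T11) additionally contains elements of type 6, 4+2, 4+1+1, 2+2+1+1, 2+1+1+1+1 (32 of its 48 elements, about 67% of primes); (S_3 x S_3) : C_2 (6T13) additionally contains elements of type 6, 4+2, 3+2+1, 3+1+1+1, 2+2+1+1, 2+1+1+1+1 (61 of its 72 elements, about 85% of primes); PGL(2,5) (6T14) additionally contains elements of type 6, 5+1, 4+1+1, 2+2+1+1 (89 of its 120 elements, about 74% of primes); S_6 (6T16) additionally contains elements of type 6, 5+1, 4+2, 4+1+1, 3+2+1, 3+1+1+1, 2+2+1+1, 2+1+1+1+1 (664 of its 720 elements, about 92% of primes). None of the 23 primes tested shows any such pattern (for each of these groups the chance of that is below 10^-4), which rules them out. Hence G = S_3 (6T2), of order 6.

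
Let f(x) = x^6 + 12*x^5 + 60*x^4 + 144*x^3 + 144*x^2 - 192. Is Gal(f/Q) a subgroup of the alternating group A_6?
The polynomial is irreducible of degree 6 over Q. Its discriminant is 5410421842378752, which is not a perfect square. A Galois group lies in the alternating group exactly when the discriminant is a square in Q, so the Galois group (S_3 x S_3) is not contained in A_6.

No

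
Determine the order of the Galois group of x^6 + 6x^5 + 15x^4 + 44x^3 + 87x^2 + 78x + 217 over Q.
18

The degree of the splitting field over Q equals the order of the Galois group, so first determine the group. The polynomial f is an irreducible sextic over Q, so G = Gal(f/Q) is one of the 16 transitive subgroups 6T1, ..., 6T16 of S_6. The discriminant of f is -190210142896128, which is not a perfect square, so G is not contained in A_6. The transitive groups of degree 6 not contained in A_6 are: C_6 (6T1, order 6), S_3 (6T2, order 6), D_6 (6T3, order 12), C_3 x S_3 (6T5, order 18), A_4 x C_2 (6T6, order 24), S_4 (6T8, order 24), S_3 x S_3 (6T9, order 36), S_4 x C_2 (6T11, order 48), (S_3 x S_3) : C_2 (6T13, order 72), PGL(2,5) (6T14, order 120), S_6 (6T16, order 720). By Dedekind's theorem, for a prime p not dividing disc(f) the degrees of the irreducible factors of f mod p form the cycle type of an element of G. Factoring f modulo the 33 such primes p <= 149 (skipping 2, 3, which divide the discriminant), each new pattern first appears at: mod 5: f = (x^6 + x^5 + 4x^3 + 2x^2 + 3x + 2), pattern 6; mod 7: f = (x)(x + 4)(x + 6)(x^3 + 3x^2 + 3x + 5), pattern 3+1+1+1; mod 17: f = (x^2 + 10)(x^2 + 11x + 4)(x^2 + 12x + 5), pattern 2+2+2; mod 19: f = (x^3 + 3x^2 + 3x + 10)(x^3 + 3x^2 + 3x + 16), pattern 3+3; mod 73: f = (x + 12)(x + 14)(x + 16)(x + 30)(x + 32)(x + 48), pattern 1+1+1+1+1+1. No other pattern occurs in this range, so the set of observed cycle types is {6, 3+1+1+1, 2+2+2, 3+3, 1+1+1+1+1+1}. The candidates containing elements of all these cycle types are C_3 x S_3 (6T5) of order 18, S_3 x S_3 (6T9) of order 36, (S_3 x S_3) : C_2 (6T13) of order 72, S_6 (6T16) of order 720; the others are excluded. The observed types are precisely the cycle types that occur in C_3 x S_3 (6T5). Each of the other remaining candidates has further cycle types, and by the Chebotarev density theorem the matching factorization patterns would occur for a proportion of primes equal to their share of the group: S_3 x S_3 (6T9) additionally contains elements of type 2+2+1+1 (9 of its 36 elements, about 25% of primes); (S_3 x S_3) : C_2 (6T13) additionally contains elements of type 4+2, 3+2+1, 2+2+1+1, 2+1+1+1+1 (45 of its 72 elements, about 62% of primes); S_6 (6T16) additionally contains elements of type 5+1, 4+2, 4+1+1, 3+2+1, 2+2+1+1, 2+1+1+1+1 (504 of its 720 elements, about 70% of primes). None of the 33 primes tested shows any such pattern (for each of these groups the chance of that is below 10^-4), which rules them out. Hence G = C_3 x S_3 (6T5), of order 18. The Galois group C_3 x S_3 (6T5) has order 18, so the splitting field has degree 18 over Q.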